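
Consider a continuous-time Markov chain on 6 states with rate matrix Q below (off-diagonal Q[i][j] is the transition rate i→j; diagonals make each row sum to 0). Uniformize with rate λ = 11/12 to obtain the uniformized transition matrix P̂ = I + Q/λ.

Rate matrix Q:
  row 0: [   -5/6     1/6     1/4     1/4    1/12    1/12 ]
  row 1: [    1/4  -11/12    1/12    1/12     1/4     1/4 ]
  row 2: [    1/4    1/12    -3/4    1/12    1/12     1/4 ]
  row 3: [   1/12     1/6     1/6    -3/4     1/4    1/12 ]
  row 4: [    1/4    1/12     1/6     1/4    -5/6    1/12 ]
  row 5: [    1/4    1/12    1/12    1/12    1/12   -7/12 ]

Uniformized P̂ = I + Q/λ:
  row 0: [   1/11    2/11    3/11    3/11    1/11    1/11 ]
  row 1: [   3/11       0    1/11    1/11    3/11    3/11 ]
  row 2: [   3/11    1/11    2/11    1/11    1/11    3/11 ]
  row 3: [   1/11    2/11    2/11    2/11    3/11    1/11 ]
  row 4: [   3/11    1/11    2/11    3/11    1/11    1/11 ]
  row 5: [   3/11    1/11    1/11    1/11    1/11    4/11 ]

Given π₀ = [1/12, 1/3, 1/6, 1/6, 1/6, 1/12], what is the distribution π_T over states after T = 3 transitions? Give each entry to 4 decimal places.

t=0: π = [0.0833, 0.3333, 0.1667, 0.1667, 0.1667, 0.0833]
t=1: π = [0.2273, 0.0833, 0.1515, 0.1515, 0.1818, 0.2045]
t=2: π = [0.2039, 0.1178, 0.1763, 0.1791, 0.1336, 0.1894]
t=3: π = [0.2031, 0.1150, 0.1724, 0.1685, 0.1449, 0.1960]

π = [0.2031, 0.1150, 0.1724, 0.1685, 0.1449, 0.1960]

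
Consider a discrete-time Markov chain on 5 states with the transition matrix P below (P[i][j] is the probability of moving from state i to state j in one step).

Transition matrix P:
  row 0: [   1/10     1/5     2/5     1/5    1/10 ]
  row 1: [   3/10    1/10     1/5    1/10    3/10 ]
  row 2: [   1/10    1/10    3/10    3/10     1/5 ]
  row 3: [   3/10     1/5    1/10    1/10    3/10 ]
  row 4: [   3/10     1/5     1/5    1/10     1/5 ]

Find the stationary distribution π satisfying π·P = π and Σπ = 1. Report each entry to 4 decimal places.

Balance equations π_j = Σ_i π_i·P[i][j]:
  π_0 = 1/10·π_0 + 3/10·π_1 + 1/10·π_2 + 3/10·π_3 + 3/10·π_4
  π_1 = 1/5·π_0 + 1/10·π_1 + 1/10·π_2 + 1/5·π_3 + 1/5·π_4
  π_2 = 2/5·π_0 + 1/5·π_1 + 3/10·π_2 + 1/10·π_3 + 1/5·π_4
  π_3 = 1/5·π_0 + 1/10·π_1 + 3/10·π_2 + 1/10·π_3 + 1/10·π_4
  normalize: π_0 + π_1 + π_2 + π_3 + π_4 = 1
Solving the linear system gives exactly π = [119/571, 1999/12562, 285/1142, 195/1142, 2665/12562].

π = [0.2084, 0.1591, 0.2496, 0.1708, 0.2121]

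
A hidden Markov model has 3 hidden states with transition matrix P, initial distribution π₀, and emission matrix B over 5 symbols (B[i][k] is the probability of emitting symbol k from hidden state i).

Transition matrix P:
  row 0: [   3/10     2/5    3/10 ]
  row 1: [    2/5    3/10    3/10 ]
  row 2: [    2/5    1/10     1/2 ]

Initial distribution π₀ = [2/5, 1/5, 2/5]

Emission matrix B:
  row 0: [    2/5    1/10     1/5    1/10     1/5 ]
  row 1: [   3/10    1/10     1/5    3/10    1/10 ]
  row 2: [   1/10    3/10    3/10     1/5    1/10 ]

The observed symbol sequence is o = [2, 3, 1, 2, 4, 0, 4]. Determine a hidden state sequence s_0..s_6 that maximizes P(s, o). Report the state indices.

t=0: δ = [8.000e-02, 4.000e-02, 1.200e-01]  (obs o_0=2)
t=1: δ = [4.800e-03, 9.600e-03, 1.200e-02]  ψ = [2, 0, 2]  (obs o_1=3)
t=2: δ = [4.800e-04, 2.880e-04, 1.800e-03]  ψ = [2, 1, 2]  (obs o_2=1)
t=3: δ = [1.440e-04, 3.840e-05, 2.700e-04]  ψ = [2, 0, 2]  (obs o_3=2)
t=4: δ = [2.160e-05, 5.760e-06, 1.350e-05]  ψ = [2, 0, 2]  (obs o_4=4)
t=5: δ = [2.592e-06, 2.592e-06, 6.750e-07]  ψ = [0, 0, 2]  (obs o_5=0)
t=6: δ = [2.074e-07, 1.037e-07, 7.776e-08]  ψ = [1, 0, 0]  (obs o_6=4)
backtrack: best end state = 0; path = [2, 2, 2, 2, 0, 1, 0]

path = [2, 2, 2, 2, 0, 1, 0]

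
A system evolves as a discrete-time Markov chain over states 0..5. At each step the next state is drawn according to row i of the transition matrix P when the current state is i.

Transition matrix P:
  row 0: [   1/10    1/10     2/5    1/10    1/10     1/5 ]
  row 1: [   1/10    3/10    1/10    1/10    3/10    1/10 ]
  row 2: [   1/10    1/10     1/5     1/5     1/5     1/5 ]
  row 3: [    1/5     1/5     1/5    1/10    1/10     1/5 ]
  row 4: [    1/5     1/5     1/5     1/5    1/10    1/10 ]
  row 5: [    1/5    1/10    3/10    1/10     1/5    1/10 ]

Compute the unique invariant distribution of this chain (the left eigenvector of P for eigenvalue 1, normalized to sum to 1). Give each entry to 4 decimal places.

π = [0.1462, 0.1638, 0.2280, 0.1399, 0.1707, 0.1514]

Balance equations π_j = Σ_i π_i·P[i][j]:
  π_0 = 1/10·π_0 + 1/10·π_1 + 1/10·π_2 + 1/5·π_3 + 1/5·π_4 + 1/5·π_5
  π_1 = 1/10·π_0 + 3/10·π_1 + 1/10·π_2 + 1/5·π_3 + 1/5·π_4 + 1/10·π_5
  π_2 = 2/5·π_0 + 1/10·π_1 + 1/5·π_2 + 1/5·π_3 + 1/5·π_4 + 3/10·π_5
  π_3 = 1/10·π_0 + 1/10·π_1 + 1/5·π_2 + 1/10·π_3 + 1/5·π_4 + 1/10·π_5
  π_4 = 1/10·π_0 + 3/10·π_1 + 1/5·π_2 + 1/10·π_3 + 1/10·π_4 + 1/5·π_5
  normalize: π_0 + π_1 + π_2 + π_3 + π_4 + π_5 = 1
Solving the linear system gives exactly π = [15803/108093, 17708/108093, 8215/36031, 15119/108093, 18452/108093, 16366/108093].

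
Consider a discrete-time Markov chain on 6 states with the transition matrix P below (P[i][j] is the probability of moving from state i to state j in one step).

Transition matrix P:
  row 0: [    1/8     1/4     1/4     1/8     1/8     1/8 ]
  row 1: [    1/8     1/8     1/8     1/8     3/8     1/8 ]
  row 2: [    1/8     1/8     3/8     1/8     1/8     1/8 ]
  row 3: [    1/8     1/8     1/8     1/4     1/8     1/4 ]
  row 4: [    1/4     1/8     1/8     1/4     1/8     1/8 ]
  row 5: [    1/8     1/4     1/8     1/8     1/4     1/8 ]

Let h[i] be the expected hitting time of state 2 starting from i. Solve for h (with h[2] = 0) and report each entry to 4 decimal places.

h = [6.0943, 6.9415, 0.0000, 6.9664, 6.8592, 6.9517]

First-step conditioning: h[2] = 0; for i ≠ 2, h[i] = 1 + Σ_k P[i][k]·h[k].
  h[0] = 1 + 1/8·h[0] + 1/4·h[1] + 1/8·h[3] + 1/8·h[4] + 1/8·h[5]
  h[1] = 1 + 1/8·h[0] + 1/8·h[1] + 1/8·h[3] + 3/8·h[4] + 1/8·h[5]
  h[3] = 1 + 1/8·h[0] + 1/8·h[1] + 1/4·h[3] + 1/8·h[4] + 1/4·h[5]
  h[4] = 1 + 1/4·h[0] + 1/8·h[1] + 1/4·h[3] + 1/8·h[4] + 1/8·h[5]
  h[5] = 1 + 1/8·h[0] + 1/4·h[1] + 1/8·h[3] + 1/4·h[4] + 1/8·h[5]
Solving the 5×5 linear system over states ≠ 2 gives exactly h = [33208/5449, 37824/5449, 0, 37960/5449, 37376/5449, 37880/5449] (h[2] = 0 is the target).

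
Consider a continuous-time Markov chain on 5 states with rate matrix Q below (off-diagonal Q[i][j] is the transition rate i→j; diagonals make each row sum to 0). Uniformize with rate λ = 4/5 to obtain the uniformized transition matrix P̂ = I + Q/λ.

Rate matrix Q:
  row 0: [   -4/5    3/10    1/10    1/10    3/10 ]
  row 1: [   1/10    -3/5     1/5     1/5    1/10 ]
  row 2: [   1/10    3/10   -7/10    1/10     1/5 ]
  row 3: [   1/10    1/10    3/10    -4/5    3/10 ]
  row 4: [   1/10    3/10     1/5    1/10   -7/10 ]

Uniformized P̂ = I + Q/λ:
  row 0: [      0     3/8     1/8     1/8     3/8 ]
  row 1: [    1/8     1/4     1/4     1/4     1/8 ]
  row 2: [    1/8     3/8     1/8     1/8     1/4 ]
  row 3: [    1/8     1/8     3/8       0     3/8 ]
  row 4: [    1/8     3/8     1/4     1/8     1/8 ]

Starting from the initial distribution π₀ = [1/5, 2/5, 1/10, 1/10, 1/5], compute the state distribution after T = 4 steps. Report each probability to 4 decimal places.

π = [0.1111, 0.3011, 0.2260, 0.1448, 0.2169]

t=0: π = [0.2000, 0.4000, 0.1000, 0.1000, 0.2000]
t=1: π = [0.1000, 0.3000, 0.2250, 0.1625, 0.2125]
t=2: π = [0.1125, 0.2969, 0.2297, 0.1422, 0.2188]
t=3: π = [0.1109, 0.3023, 0.2250, 0.1443, 0.2174]
t=4: π = [0.1111, 0.3011, 0.2260, 0.1448, 0.2169]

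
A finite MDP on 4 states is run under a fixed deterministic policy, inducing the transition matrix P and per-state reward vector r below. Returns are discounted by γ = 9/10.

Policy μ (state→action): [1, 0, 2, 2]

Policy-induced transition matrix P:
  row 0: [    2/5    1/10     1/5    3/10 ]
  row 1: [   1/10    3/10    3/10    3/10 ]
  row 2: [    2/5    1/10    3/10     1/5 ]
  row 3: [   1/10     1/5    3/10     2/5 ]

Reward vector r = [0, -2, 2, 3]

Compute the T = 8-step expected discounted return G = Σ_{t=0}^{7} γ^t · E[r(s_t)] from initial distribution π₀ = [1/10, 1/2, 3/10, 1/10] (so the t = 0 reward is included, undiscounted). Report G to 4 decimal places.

t=0: π = [0.1000, 0.5000, 0.3000, 0.1000], E[r] = -0.1000, γ^t·E[r] = -0.100000, running G = -0.100000
t=1: π = [0.2200, 0.2100, 0.2900, 0.2800], E[r] = 1.0000, γ^t·E[r] = 0.900000, running G = 0.800000
t=2: π = [0.2530, 0.1700, 0.2780, 0.2990], E[r] = 1.1130, γ^t·E[r] = 0.901530, running G = 1.701530
t=3: π = [0.2593, 0.1639, 0.2747, 0.3021], E[r] = 1.1279, γ^t·E[r] = 0.822239, running G = 2.523769
t=4: π = [0.2602, 0.1630, 0.2741, 0.3027], E[r] = 1.1304, γ^t·E[r] = 0.741642, running G = 3.265411
t=5: π = [0.2603, 0.1629, 0.2740, 0.3029], E[r] = 1.1308, γ^t·E[r] = 0.667736, running G = 3.933148
t=6: π = [0.2603, 0.1629, 0.2740, 0.3029], E[r] = 1.1309, γ^t·E[r] = 0.601000, running G = 4.534148
t=7: π = [0.2603, 0.1629, 0.2740, 0.3029], E[r] = 1.1309, γ^t·E[r] = 0.540905, running G = 5.075052

G = 5.0751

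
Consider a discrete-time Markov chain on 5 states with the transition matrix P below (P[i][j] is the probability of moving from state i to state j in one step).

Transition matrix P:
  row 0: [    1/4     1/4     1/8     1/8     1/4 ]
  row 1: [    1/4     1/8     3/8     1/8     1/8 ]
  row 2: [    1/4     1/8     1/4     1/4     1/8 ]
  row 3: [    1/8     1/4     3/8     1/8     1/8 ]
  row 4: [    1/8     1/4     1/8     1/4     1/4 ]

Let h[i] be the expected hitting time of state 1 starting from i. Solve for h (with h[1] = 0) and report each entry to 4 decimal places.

h = [4.4266, 0.0000, 5.0790, 4.5872, 4.4467]

First-step conditioning: h[1] = 0; for i ≠ 1, h[i] = 1 + Σ_k P[i][k]·h[k].
  h[0] = 1 + 1/4·h[0] + 1/8·h[2] + 1/8·h[3] + 1/4·h[4]
  h[2] = 1 + 1/4·h[0] + 1/4·h[2] + 1/4·h[3] + 1/8·h[4]
  h[3] = 1 + 1/8·h[0] + 3/8·h[2] + 1/8·h[3] + 1/8·h[4]
  h[4] = 1 + 1/8·h[0] + 1/8·h[2] + 1/4·h[3] + 1/4·h[4]
Solving the 4×4 linear system over states ≠ 1 gives exactly h = [3528/797, 0, 4048/797, 3656/797, 3544/797] (h[1] = 0 is the target).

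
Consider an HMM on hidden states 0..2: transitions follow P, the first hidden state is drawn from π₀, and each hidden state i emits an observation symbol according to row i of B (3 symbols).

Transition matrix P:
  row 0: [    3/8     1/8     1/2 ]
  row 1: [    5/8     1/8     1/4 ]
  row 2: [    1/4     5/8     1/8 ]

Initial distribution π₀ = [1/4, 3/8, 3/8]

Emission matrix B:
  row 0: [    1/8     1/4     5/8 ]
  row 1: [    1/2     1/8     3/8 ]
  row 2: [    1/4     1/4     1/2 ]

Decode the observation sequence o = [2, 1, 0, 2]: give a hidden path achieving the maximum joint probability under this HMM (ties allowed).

path = [0, 2, 1, 0]

t=0: δ = [1.562e-01, 1.406e-01, 1.875e-01]  (obs o_0=2)
t=1: δ = [2.197e-02, 1.465e-02, 1.953e-02]  ψ = [1, 2, 0]  (obs o_1=1)
t=2: δ = [1.144e-03, 6.104e-03, 2.747e-03]  ψ = [1, 2, 0]  (obs o_2=0)
t=3: δ = [2.384e-03, 6.437e-04, 7.629e-04]  ψ = [1, 2, 1]  (obs o_3=2)
backtrack: best end state = 0; path = [0, 2, 1, 0]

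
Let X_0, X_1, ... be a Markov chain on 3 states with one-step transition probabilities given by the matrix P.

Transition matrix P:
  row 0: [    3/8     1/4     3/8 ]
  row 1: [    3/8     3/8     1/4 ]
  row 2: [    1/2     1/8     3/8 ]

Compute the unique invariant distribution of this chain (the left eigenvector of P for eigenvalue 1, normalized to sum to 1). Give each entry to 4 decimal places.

π = [0.4182, 0.2364, 0.3455]

Balance equations π_j = Σ_i π_i·P[i][j]:
  π_0 = 3/8·π_0 + 3/8·π_1 + 1/2·π_2
  π_1 = 1/4·π_0 + 3/8·π_1 + 1/8·π_2
  normalize: π_0 + π_1 + π_2 = 1
Solving the linear system gives exactly π = [23/55, 13/55, 19/55].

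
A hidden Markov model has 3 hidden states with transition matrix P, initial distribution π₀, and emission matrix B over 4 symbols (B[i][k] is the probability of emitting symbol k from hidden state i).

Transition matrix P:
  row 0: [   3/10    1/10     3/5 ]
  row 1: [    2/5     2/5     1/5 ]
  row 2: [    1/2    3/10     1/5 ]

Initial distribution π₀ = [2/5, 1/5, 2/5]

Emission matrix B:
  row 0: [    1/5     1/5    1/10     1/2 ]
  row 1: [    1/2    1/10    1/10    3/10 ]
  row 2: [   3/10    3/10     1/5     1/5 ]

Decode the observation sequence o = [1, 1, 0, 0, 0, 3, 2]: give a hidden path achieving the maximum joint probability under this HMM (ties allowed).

path = [0, 2, 1, 1, 1, 0, 2]

t=0: δ = [8.000e-02, 2.000e-02, 1.200e-01]  (obs o_0=1)
t=1: δ = [1.200e-02, 3.600e-03, 1.440e-02]  ψ = [2, 2, 0]  (obs o_1=1)
t=2: δ = [1.440e-03, 2.160e-03, 2.160e-03]  ψ = [2, 2, 0]  (obs o_2=0)
t=3: δ = [2.160e-04, 4.320e-04, 2.592e-04]  ψ = [2, 1, 0]  (obs o_3=0)
t=4: δ = [3.456e-05, 8.640e-05, 3.888e-05]  ψ = [1, 1, 0]  (obs o_4=0)
t=5: δ = [1.728e-05, 1.037e-05, 4.147e-06]  ψ = [1, 1, 0]  (obs o_5=3)
t=6: δ = [5.184e-07, 4.147e-07, 2.074e-06]  ψ = [0, 1, 0]  (obs o_6=2)
backtrack: best end state = 2; path = [0, 2, 1, 1, 1, 0, 2]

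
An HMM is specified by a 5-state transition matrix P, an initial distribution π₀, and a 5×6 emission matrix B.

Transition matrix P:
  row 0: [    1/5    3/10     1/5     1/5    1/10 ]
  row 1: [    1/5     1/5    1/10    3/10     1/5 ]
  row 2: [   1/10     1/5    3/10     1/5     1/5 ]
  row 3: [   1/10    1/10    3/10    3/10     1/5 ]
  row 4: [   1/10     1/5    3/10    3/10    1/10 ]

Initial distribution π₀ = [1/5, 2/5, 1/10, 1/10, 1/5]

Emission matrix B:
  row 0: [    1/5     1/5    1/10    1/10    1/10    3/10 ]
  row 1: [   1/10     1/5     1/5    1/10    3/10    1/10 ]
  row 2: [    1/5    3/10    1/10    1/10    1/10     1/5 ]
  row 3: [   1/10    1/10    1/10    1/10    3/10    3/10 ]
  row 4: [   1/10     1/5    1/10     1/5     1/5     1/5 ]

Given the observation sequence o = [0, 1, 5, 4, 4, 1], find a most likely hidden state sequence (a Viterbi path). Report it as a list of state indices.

t=0: δ = [4.000e-02, 4.000e-02, 2.000e-02, 1.000e-02, 2.000e-02]  (obs o_0=0)
t=1: δ = [1.600e-03, 2.400e-03, 2.400e-03, 1.200e-03, 1.600e-03]  ψ = [0, 0, 0, 1, 1]  (obs o_1=1)
t=2: δ = [1.440e-04, 4.800e-05, 1.440e-04, 2.160e-04, 9.600e-05]  ψ = [1, 0, 2, 1, 1]  (obs o_2=5)
t=3: δ = [2.880e-06, 1.296e-05, 6.480e-06, 1.944e-05, 8.640e-06]  ψ = [0, 0, 3, 3, 3]  (obs o_3=4)
t=4: δ = [2.592e-07, 7.776e-07, 5.832e-07, 1.750e-06, 7.776e-07]  ψ = [1, 1, 3, 3, 3]  (obs o_4=4)
t=5: δ = [3.499e-08, 3.499e-08, 1.575e-07, 5.249e-08, 6.998e-08]  ψ = [3, 3, 3, 3, 3]  (obs o_5=1)
backtrack: best end state = 2; path = [0, 1, 3, 3, 3, 2]

path = [0, 1, 3, 3, 3, 2]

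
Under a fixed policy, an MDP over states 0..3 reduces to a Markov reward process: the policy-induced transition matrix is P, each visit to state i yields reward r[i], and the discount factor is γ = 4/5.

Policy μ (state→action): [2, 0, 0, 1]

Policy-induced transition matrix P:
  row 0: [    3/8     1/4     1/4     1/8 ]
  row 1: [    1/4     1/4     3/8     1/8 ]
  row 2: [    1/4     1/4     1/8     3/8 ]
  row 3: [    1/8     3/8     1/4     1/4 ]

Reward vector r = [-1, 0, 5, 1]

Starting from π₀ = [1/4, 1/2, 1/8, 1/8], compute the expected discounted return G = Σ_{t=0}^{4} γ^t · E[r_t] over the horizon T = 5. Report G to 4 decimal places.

G = 3.5027

t=0: π = [0.2500, 0.5000, 0.1250, 0.1250], E[r] = 0.5000, γ^t·E[r] = 0.500000, running G = 0.500000
t=1: π = [0.2656, 0.2656, 0.2969, 0.1719], E[r] = 1.3906, γ^t·E[r] = 1.112500, running G = 1.612500
t=2: π = [0.2617, 0.2715, 0.2461, 0.2207], E[r] = 1.1895, γ^t·E[r] = 0.761250, running G = 2.373750
t=3: π = [0.2551, 0.2776, 0.2532, 0.2141], E[r] = 1.2249, γ^t·E[r] = 0.627125, running G = 3.000875
t=4: π = [0.2551, 0.2768, 0.2531, 0.2151], E[r] = 1.2252, γ^t·E[r] = 0.501838, running G = 3.502713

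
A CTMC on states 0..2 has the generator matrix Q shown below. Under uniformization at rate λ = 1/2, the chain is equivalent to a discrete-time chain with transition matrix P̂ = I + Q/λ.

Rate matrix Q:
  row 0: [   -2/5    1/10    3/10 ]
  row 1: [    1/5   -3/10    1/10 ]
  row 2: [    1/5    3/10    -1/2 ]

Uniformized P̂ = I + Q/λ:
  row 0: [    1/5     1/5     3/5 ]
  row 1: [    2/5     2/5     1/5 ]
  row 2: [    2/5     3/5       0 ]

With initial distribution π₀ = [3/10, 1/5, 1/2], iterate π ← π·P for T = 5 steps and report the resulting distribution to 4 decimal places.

π = [0.3333, 0.3891, 0.2776]

t=0: π = [0.3000, 0.2000, 0.5000]
t=1: π = [0.3400, 0.4400, 0.2200]
t=2: π = [0.3320, 0.3760, 0.2920]
t=3: π = [0.3336, 0.3920, 0.2744]
t=4: π = [0.3333, 0.3882, 0.2786]
t=5: π = [0.3333, 0.3891, 0.2776]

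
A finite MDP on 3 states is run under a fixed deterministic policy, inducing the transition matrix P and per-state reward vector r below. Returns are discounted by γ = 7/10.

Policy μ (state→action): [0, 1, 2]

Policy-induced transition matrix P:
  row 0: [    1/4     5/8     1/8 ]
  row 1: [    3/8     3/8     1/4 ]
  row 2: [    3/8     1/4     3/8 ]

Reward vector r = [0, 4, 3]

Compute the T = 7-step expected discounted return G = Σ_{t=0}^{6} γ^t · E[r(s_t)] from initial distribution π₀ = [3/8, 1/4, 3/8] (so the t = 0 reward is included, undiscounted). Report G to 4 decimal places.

G = 7.1289

t=0: π = [0.3750, 0.2500, 0.3750], E[r] = 2.1250, γ^t·E[r] = 2.125000, running G = 2.125000
t=1: π = [0.3281, 0.4219, 0.2500], E[r] = 2.4375, γ^t·E[r] = 1.706250, running G = 3.831250
t=2: π = [0.3340, 0.4258, 0.2402], E[r] = 2.4238, γ^t·E[r] = 1.187676, running G = 5.018926
t=3: π = [0.3333, 0.4285, 0.2383], E[r] = 2.4287, γ^t·E[r] = 0.833048, running G = 5.851974
t=4: π = [0.3333, 0.4285, 0.2381], E[r] = 2.4285, γ^t·E[r] = 0.583082, running G = 6.435056
t=5: π = [0.3333, 0.4286, 0.2381], E[r] = 2.4286, γ^t·E[r] = 0.408170, running G = 6.843226
t=6: π = [0.3333, 0.4286, 0.2381], E[r] = 2.4286, γ^t·E[r] = 0.285719, running G = 7.128945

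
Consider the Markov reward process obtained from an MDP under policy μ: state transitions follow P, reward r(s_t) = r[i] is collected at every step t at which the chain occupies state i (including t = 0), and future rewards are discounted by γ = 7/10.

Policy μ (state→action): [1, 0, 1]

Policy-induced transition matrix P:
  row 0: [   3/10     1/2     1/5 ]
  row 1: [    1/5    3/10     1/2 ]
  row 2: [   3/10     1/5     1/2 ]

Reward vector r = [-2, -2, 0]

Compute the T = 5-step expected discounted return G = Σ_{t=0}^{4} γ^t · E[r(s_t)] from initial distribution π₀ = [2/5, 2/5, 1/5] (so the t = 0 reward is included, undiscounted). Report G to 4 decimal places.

t=0: π = [0.4000, 0.4000, 0.2000], E[r] = -1.6000, γ^t·E[r] = -1.600000, running G = -1.600000
t=1: π = [0.2600, 0.3600, 0.3800], E[r] = -1.2400, γ^t·E[r] = -0.868000, running G = -2.468000
t=2: π = [0.2640, 0.3140, 0.4220], E[r] = -1.1560, γ^t·E[r] = -0.566440, running G = -3.034440
t=3: π = [0.2686, 0.3106, 0.4208], E[r] = -1.1584, γ^t·E[r] = -0.397331, running G = -3.431771
t=4: π = [0.2689, 0.3116, 0.4194], E[r] = -1.1612, γ^t·E[r] = -0.278795, running G = -3.710566

G = -3.7106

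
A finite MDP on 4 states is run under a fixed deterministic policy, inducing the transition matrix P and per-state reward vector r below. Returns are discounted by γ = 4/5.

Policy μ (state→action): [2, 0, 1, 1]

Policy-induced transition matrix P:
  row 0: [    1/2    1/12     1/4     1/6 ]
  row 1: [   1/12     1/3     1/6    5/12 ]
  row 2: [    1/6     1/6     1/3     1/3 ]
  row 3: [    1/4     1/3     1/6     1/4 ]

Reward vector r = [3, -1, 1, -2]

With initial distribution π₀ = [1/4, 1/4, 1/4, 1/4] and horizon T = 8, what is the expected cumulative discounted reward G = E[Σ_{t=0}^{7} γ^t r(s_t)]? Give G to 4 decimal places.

t=0: π = [0.2500, 0.2500, 0.2500, 0.2500], E[r] = 0.2500, γ^t·E[r] = 0.250000, running G = 0.250000
t=1: π = [0.2500, 0.2292, 0.2292, 0.2917], E[r] = 0.1667, γ^t·E[r] = 0.133333, running G = 0.383333
t=2: π = [0.2552, 0.2326, 0.2257, 0.2865], E[r] = 0.1858, γ^t·E[r] = 0.118889, running G = 0.502222
t=3: π = [0.2562, 0.2319, 0.2255, 0.2863], E[r] = 0.1897, γ^t·E[r] = 0.097111, running G = 0.599333
t=4: π = [0.2566, 0.2317, 0.2256, 0.2861], E[r] = 0.1916, γ^t·E[r] = 0.078459, running G = 0.677793
t=5: π = [0.2567, 0.2316, 0.2257, 0.2860], E[r] = 0.1922, γ^t·E[r] = 0.062986, running G = 0.740779
t=6: π = [0.2568, 0.2315, 0.2257, 0.2860], E[r] = 0.1925, γ^t·E[r] = 0.050454, running G = 0.791233
t=7: π = [0.2568, 0.2315, 0.2257, 0.2860], E[r] = 0.1926, γ^t·E[r] = 0.040382, running G = 0.831615

G = 0.8316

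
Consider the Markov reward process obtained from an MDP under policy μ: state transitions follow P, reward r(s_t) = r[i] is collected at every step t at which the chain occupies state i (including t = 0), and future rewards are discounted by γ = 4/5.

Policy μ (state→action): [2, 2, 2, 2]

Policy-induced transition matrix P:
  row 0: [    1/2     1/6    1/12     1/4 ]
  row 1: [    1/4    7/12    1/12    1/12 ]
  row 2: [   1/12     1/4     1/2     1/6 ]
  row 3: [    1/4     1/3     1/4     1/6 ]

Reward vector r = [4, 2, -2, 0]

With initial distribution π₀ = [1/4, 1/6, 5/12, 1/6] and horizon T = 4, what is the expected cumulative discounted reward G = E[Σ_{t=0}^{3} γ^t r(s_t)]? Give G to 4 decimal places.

G = 2.8397

t=0: π = [0.2500, 0.1667, 0.4167, 0.1667], E[r] = 0.5000, γ^t·E[r] = 0.500000, running G = 0.500000
t=1: π = [0.2431, 0.2986, 0.2847, 0.1736], E[r] = 1.0000, γ^t·E[r] = 0.800000, running G = 1.300000
t=2: π = [0.2633, 0.3438, 0.2309, 0.1620], E[r] = 1.2789, γ^t·E[r] = 0.818519, running G = 2.118519
t=3: π = [0.2773, 0.3561, 0.2065, 0.1600], E[r] = 1.4086, γ^t·E[r] = 0.721185, running G = 2.839704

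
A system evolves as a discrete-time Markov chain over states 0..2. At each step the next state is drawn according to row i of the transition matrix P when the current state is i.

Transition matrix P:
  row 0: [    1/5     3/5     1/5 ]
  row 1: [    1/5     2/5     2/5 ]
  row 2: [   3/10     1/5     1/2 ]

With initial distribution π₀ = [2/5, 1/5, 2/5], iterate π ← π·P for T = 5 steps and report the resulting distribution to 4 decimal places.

t=0: π = [0.4000, 0.2000, 0.4000]
t=1: π = [0.2400, 0.4000, 0.3600]
t=2: π = [0.2360, 0.3760, 0.3880]
t=3: π = [0.2388, 0.3696, 0.3916]
t=4: π = [0.2392, 0.3694, 0.3914]
t=5: π = [0.2391, 0.3696, 0.3913]

π = [0.2391, 0.3696, 0.3913]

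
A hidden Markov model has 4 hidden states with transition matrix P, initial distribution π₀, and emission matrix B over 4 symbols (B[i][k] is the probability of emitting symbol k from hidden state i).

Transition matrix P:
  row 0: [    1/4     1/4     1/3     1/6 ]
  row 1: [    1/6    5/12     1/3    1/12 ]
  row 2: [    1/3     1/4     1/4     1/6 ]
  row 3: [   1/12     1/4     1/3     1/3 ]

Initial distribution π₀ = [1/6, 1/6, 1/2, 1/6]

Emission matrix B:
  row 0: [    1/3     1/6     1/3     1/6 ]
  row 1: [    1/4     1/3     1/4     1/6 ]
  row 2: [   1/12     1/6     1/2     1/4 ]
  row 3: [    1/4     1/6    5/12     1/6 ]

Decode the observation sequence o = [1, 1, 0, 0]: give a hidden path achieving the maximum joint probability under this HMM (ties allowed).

path = [1, 1, 1, 1]

t=0: δ = [2.778e-02, 5.556e-02, 8.333e-02, 2.778e-02]  (obs o_0=1)
t=1: δ = [4.630e-03, 7.716e-03, 3.472e-03, 2.315e-03]  ψ = [2, 1, 2, 2]  (obs o_1=1)
t=2: δ = [4.287e-04, 8.038e-04, 2.143e-04, 1.929e-04]  ψ = [1, 1, 1, 0]  (obs o_2=0)
t=3: δ = [4.465e-05, 8.372e-05, 2.233e-05, 1.786e-05]  ψ = [1, 1, 1, 0]  (obs o_3=0)
backtrack: best end state = 1; path = [1, 1, 1, 1]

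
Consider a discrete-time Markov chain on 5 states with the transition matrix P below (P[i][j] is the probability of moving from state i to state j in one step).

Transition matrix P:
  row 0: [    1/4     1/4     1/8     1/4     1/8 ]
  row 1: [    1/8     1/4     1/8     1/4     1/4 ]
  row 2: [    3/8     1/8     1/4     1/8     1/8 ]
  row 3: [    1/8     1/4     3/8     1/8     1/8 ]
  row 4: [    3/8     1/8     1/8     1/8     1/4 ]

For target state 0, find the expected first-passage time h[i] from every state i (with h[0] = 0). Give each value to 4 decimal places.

First-step conditioning: h[0] = 0; for i ≠ 0, h[i] = 1 + Σ_k P[i][k]·h[k].
  h[1] = 1 + 1/4·h[1] + 1/8·h[2] + 1/4·h[3] + 1/4·h[4]
  h[2] = 1 + 1/8·h[1] + 1/4·h[2] + 1/8·h[3] + 1/8·h[4]
  h[3] = 1 + 1/4·h[1] + 3/8·h[2] + 1/8·h[3] + 1/8·h[4]
  h[4] = 1 + 1/8·h[1] + 1/8·h[2] + 1/8·h[3] + 1/4·h[4]
Solving the 4×4 linear system over states ≠ 0 gives exactly h = [0, 584/131, 440/131, 568/131, 440/131] (h[0] = 0 is the target).

h = [0.0000, 4.4580, 3.3588, 4.3359, 3.3588]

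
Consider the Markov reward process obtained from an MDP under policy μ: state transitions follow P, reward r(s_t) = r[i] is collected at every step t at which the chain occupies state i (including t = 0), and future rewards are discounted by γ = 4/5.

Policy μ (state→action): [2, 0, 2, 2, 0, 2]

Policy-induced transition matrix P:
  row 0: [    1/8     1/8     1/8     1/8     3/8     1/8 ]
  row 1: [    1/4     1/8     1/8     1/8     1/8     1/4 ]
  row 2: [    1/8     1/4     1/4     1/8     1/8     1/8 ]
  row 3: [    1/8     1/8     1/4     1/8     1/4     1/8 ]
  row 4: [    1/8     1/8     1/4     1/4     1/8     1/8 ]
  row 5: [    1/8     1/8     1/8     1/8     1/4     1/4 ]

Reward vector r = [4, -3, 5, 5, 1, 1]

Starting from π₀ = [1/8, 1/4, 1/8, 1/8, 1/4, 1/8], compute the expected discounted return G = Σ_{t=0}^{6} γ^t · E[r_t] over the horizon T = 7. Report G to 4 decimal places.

t=0: π = [0.1250, 0.2500, 0.1250, 0.1250, 0.2500, 0.1250], E[r] = 1.3750, γ^t·E[r] = 1.375000, running G = 1.375000
t=1: π = [0.1563, 0.1406, 0.1875, 0.1563, 0.1875, 0.1719], E[r] = 2.2813, γ^t·E[r] = 1.825000, running G = 3.200000
t=2: π = [0.1426, 0.1484, 0.1914, 0.1484, 0.2051, 0.1641], E[r] = 2.1934, γ^t·E[r] = 1.403750, running G = 4.603750
t=3: π = [0.1436, 0.1489, 0.1931, 0.1506, 0.1997, 0.1641], E[r] = 2.2100, γ^t·E[r] = 1.131500, running G = 5.735250
t=4: π = [0.1436, 0.1491, 0.1929, 0.1500, 0.2002, 0.1641], E[r] = 2.2059, γ^t·E[r] = 0.903525, running G = 6.638775
t=5: π = [0.1436, 0.1491, 0.1929, 0.1500, 0.2002, 0.1642], E[r] = 2.2061, γ^t·E[r] = 0.722906, running G = 7.361681
t=6: π = [0.1436, 0.1491, 0.1929, 0.1500, 0.2002, 0.1642], E[r] = 2.2061, γ^t·E[r] = 0.578315, running G = 7.939997

G = 7.9400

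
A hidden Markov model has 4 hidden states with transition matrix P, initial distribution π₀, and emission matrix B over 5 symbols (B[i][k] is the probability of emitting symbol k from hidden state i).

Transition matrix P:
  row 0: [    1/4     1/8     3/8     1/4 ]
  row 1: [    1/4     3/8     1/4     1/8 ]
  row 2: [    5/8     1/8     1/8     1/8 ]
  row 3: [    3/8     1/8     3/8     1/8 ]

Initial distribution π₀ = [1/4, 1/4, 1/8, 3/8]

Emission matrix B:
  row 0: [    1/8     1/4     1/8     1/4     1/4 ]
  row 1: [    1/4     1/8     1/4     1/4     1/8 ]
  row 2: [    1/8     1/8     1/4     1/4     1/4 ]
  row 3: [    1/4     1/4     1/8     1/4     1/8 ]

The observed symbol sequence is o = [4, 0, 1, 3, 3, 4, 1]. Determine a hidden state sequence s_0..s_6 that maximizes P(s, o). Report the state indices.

t=0: δ = [6.250e-02, 3.125e-02, 3.125e-02, 4.688e-02]  (obs o_0=4)
t=1: δ = [2.441e-03, 2.930e-03, 2.930e-03, 3.906e-03]  ψ = [2, 1, 0, 0]  (obs o_1=0)
t=2: δ = [4.578e-04, 1.373e-04, 1.831e-04, 1.526e-04]  ψ = [2, 1, 3, 0]  (obs o_2=1)
t=3: δ = [2.861e-05, 1.431e-05, 4.292e-05, 2.861e-05]  ψ = [0, 0, 0, 0]  (obs o_3=3)
t=4: δ = [6.706e-06, 1.341e-06, 2.682e-06, 1.788e-06]  ψ = [2, 1, 0, 0]  (obs o_4=3)
t=5: δ = [4.191e-07, 1.048e-07, 6.286e-07, 2.095e-07]  ψ = [0, 0, 0, 0]  (obs o_5=4)
t=6: δ = [9.823e-08, 9.823e-09, 1.965e-08, 2.619e-08]  ψ = [2, 2, 0, 0]  (obs o_6=1)
backtrack: best end state = 0; path = [0, 2, 0, 2, 0, 2, 0]

path = [0, 2, 0, 2, 0, 2, 0]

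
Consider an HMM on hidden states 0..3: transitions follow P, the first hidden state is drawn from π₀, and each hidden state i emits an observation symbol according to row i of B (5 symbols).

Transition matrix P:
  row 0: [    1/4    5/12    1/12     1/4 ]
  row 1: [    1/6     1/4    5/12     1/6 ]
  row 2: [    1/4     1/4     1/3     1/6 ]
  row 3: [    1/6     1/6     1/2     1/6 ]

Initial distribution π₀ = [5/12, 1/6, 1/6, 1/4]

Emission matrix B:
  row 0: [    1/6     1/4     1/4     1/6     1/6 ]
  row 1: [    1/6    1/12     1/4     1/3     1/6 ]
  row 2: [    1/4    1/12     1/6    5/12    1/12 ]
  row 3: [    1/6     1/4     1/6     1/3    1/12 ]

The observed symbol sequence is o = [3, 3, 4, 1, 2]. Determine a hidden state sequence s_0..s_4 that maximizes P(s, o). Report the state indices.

path = [3, 2, 0, 0, 1]

t=0: δ = [6.944e-02, 5.556e-02, 6.944e-02, 8.333e-02]  (obs o_0=3)
t=1: δ = [2.894e-03, 9.645e-03, 1.736e-02, 5.787e-03]  ψ = [0, 0, 3, 0]  (obs o_1=3)
t=2: δ = [7.234e-04, 7.234e-04, 4.823e-04, 2.411e-04]  ψ = [2, 2, 2, 2]  (obs o_2=4)
t=3: δ = [4.521e-05, 2.512e-05, 2.512e-05, 4.521e-05]  ψ = [0, 0, 1, 0]  (obs o_3=1)
t=4: δ = [2.826e-06, 4.710e-06, 3.768e-06, 1.884e-06]  ψ = [0, 0, 3, 0]  (obs o_4=2)
backtrack: best end state = 1; path = [3, 2, 0, 0, 1]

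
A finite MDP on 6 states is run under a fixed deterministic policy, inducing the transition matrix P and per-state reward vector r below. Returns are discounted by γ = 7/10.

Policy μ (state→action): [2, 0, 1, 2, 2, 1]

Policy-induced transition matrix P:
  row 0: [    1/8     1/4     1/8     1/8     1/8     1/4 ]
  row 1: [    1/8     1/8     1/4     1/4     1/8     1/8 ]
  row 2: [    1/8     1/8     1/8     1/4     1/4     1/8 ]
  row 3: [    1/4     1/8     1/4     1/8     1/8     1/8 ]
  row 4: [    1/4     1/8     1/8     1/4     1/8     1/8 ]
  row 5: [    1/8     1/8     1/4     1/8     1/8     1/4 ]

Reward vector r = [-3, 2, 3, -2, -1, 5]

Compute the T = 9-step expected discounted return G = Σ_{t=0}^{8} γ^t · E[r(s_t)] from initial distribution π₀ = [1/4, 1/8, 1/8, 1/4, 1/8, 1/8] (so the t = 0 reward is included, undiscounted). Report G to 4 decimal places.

t=0: π = [0.2500, 0.1250, 0.1250, 0.2500, 0.1250, 0.1250], E[r] = -0.1250, γ^t·E[r] = -0.125000, running G = -0.125000
t=1: π = [0.1719, 0.1563, 0.1875, 0.1719, 0.1406, 0.1719], E[r] = 0.7344, γ^t·E[r] = 0.514063, running G = 0.389063
t=2: π = [0.1641, 0.1465, 0.1875, 0.1855, 0.1484, 0.1680], E[r] = 0.6836, γ^t·E[r] = 0.334961, running G = 0.724023
t=3: π = [0.1667, 0.1455, 0.1875, 0.1853, 0.1484, 0.1665], E[r] = 0.6667, γ^t·E[r] = 0.228695, running G = 0.952718
t=4: π = [0.1667, 0.1458, 0.1872, 0.1852, 0.1484, 0.1667], E[r] = 0.6675, γ^t·E[r] = 0.160269, running G = 1.112987
t=5: π = [0.1667, 0.1458, 0.1872, 0.1852, 0.1484, 0.1667], E[r] = 0.6678, γ^t·E[r] = 0.112238, running G = 1.225225
t=6: π = [0.1667, 0.1458, 0.1872, 0.1852, 0.1484, 0.1667], E[r] = 0.6678, γ^t·E[r] = 0.078568, running G = 1.303793
t=7: π = [0.1667, 0.1458, 0.1872, 0.1852, 0.1484, 0.1667], E[r] = 0.6678, γ^t·E[r] = 0.054997, running G = 1.358790
t=8: π = [0.1667, 0.1458, 0.1872, 0.1852, 0.1484, 0.1667], E[r] = 0.6678, γ^t·E[r] = 0.038498, running G = 1.397288

G = 1.3973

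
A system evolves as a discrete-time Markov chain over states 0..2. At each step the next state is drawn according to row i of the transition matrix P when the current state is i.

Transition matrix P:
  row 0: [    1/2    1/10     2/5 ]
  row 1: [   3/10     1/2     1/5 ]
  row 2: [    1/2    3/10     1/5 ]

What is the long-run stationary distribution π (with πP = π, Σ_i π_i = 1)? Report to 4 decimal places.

π = [0.4474, 0.2632, 0.2895]

Balance equations π_j = Σ_i π_i·P[i][j]:
  π_0 = 1/2·π_0 + 3/10·π_1 + 1/2·π_2
  π_1 = 1/10·π_0 + 1/2·π_1 + 3/10·π_2
  normalize: π_0 + π_1 + π_2 = 1
Solving the linear system gives exactly π = [17/38, 5/19, 11/38].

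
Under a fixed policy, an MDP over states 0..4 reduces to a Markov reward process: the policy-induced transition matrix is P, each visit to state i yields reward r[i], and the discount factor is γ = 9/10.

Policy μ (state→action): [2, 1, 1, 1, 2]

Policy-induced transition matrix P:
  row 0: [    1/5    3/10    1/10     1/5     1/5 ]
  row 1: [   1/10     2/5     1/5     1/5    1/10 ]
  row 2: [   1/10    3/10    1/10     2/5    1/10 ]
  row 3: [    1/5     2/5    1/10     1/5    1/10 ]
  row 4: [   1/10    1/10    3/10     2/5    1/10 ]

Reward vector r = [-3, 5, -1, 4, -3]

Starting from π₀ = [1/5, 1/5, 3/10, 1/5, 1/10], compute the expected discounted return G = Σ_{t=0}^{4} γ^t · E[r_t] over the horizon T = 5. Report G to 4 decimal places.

G = 6.1141

t=0: π = [0.2000, 0.2000, 0.3000, 0.2000, 0.1000], E[r] = 0.6000, γ^t·E[r] = 0.600000, running G = 0.600000
t=1: π = [0.1400, 0.3200, 0.1400, 0.2800, 0.1200], E[r] = 1.8000, γ^t·E[r] = 1.620000, running G = 2.220000
t=2: π = [0.1420, 0.3360, 0.1560, 0.2520, 0.1140], E[r] = 1.7640, γ^t·E[r] = 1.428840, running G = 3.648840
t=3: π = [0.1394, 0.3360, 0.1564, 0.2540, 0.1142], E[r] = 1.7788, γ^t·E[r] = 1.296745, running G = 4.945585
t=4: π = [0.1393, 0.3362, 0.1564, 0.2541, 0.1139], E[r] = 1.7810, γ^t·E[r] = 1.168514, running G = 6.114099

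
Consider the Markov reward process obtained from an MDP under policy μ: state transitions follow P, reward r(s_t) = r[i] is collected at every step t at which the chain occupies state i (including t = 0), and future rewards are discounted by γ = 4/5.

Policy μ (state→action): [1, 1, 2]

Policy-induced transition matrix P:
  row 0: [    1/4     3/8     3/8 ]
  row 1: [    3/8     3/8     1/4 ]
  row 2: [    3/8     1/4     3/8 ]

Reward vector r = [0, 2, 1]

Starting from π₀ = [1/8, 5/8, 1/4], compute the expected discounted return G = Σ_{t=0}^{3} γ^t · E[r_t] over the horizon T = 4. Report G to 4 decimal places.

t=0: π = [0.1250, 0.6250, 0.2500], E[r] = 1.5000, γ^t·E[r] = 1.500000, running G = 1.500000
t=1: π = [0.3594, 0.3438, 0.2969], E[r] = 0.9844, γ^t·E[r] = 0.787500, running G = 2.287500
t=2: π = [0.3301, 0.3379, 0.3320], E[r] = 1.0078, γ^t·E[r] = 0.645000, running G = 2.932500
t=3: π = [0.3337, 0.3335, 0.3328], E[r] = 0.9998, γ^t·E[r] = 0.511875, running G = 3.444375

G = 3.4444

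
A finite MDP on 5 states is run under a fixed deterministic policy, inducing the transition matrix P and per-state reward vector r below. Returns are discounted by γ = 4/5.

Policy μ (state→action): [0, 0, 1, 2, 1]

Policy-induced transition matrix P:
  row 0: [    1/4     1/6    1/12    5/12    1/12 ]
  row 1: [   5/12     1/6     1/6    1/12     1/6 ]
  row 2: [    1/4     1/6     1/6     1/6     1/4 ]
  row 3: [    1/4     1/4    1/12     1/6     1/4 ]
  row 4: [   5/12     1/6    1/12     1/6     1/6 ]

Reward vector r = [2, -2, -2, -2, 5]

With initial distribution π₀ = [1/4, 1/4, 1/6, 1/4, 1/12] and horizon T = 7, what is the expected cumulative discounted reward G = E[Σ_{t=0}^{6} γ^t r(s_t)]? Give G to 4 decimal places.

G = 0.8756

t=0: π = [0.2500, 0.2500, 0.1667, 0.2500, 0.0833], E[r] = -0.4167, γ^t·E[r] = -0.416667, running G = -0.416667
t=1: π = [0.3056, 0.1875, 0.1181, 0.2083, 0.1806], E[r] = 0.4861, γ^t·E[r] = 0.388889, running G = -0.027778
t=2: π = [0.3113, 0.1840, 0.1088, 0.2274, 0.1684], E[r] = 0.4242, γ^t·E[r] = 0.271481, running G = 0.243704
t=3: π = [0.3087, 0.1856, 0.1077, 0.2292, 0.1687], E[r] = 0.4161, γ^t·E[r] = 0.213062, running G = 0.456765
t=4: π = [0.3091, 0.1858, 0.1078, 0.2284, 0.1690], E[r] = 0.4193, γ^t·E[r] = 0.171760, running G = 0.628525
t=5: π = [0.3091, 0.1857, 0.1078, 0.2285, 0.1689], E[r] = 0.4190, γ^t·E[r] = 0.137296, running G = 0.765821
t=6: π = [0.3091, 0.1857, 0.1078, 0.2285, 0.1689], E[r] = 0.4189, γ^t·E[r] = 0.109812, running G = 0.875634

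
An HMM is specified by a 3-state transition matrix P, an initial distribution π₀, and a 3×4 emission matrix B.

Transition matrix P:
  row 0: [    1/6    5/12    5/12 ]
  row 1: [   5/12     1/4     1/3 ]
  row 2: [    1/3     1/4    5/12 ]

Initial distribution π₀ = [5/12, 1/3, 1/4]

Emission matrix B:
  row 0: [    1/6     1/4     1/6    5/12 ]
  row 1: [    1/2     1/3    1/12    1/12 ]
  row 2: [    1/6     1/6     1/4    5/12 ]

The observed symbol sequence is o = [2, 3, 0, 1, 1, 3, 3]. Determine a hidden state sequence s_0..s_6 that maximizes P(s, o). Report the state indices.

path = [2, 0, 1, 0, 1, 0, 2]

t=0: δ = [6.944e-02, 2.778e-02, 6.250e-02]  (obs o_0=2)
t=1: δ = [8.681e-03, 2.411e-03, 1.206e-02]  ψ = [2, 0, 0]  (obs o_1=3)
t=2: δ = [6.698e-04, 1.808e-03, 8.372e-04]  ψ = [2, 0, 2]  (obs o_2=0)
t=3: δ = [1.884e-04, 1.507e-04, 1.005e-04]  ψ = [1, 1, 1]  (obs o_3=1)
t=4: δ = [1.570e-05, 2.616e-05, 1.308e-05]  ψ = [1, 0, 0]  (obs o_4=1)
t=5: δ = [4.542e-06, 5.451e-07, 3.634e-06]  ψ = [1, 0, 1]  (obs o_5=3)
t=6: δ = [5.047e-07, 1.577e-07, 7.886e-07]  ψ = [2, 0, 0]  (obs o_6=3)
backtrack: best end state = 2; path = [2, 0, 1, 0, 1, 0, 2]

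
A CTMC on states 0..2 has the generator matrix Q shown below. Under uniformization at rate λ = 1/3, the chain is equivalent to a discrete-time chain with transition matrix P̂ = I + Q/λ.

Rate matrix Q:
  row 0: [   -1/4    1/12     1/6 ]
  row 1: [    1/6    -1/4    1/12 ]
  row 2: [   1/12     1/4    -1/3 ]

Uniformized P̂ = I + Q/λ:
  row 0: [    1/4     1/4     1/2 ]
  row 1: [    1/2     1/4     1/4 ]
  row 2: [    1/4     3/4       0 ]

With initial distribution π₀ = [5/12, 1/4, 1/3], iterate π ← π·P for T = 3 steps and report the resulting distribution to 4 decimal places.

π = [0.3464, 0.3802, 0.2734]

t=0: π = [0.4167, 0.2500, 0.3333]
t=1: π = [0.3125, 0.4167, 0.2708]
t=2: π = [0.3542, 0.3854, 0.2604]
t=3: π = [0.3464, 0.3802, 0.2734]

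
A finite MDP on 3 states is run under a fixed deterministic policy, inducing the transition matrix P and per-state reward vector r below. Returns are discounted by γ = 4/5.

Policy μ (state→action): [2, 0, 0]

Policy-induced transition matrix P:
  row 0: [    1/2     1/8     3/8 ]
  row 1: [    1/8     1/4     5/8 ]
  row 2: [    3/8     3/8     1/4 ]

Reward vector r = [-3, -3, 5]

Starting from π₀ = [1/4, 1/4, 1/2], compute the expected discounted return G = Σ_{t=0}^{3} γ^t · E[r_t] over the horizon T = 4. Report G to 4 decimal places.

t=0: π = [0.2500, 0.2500, 0.5000], E[r] = 1.0000, γ^t·E[r] = 1.000000, running G = 1.000000
t=1: π = [0.3438, 0.2813, 0.3750], E[r] = 0.0000, γ^t·E[r] = 0.000000, running G = 1.000000
t=2: π = [0.3477, 0.2539, 0.3984], E[r] = 0.1875, γ^t·E[r] = 0.120000, running G = 1.120000
t=3: π = [0.3550, 0.2563, 0.3887], E[r] = 0.1094, γ^t·E[r] = 0.056000, running G = 1.176000

G = 1.1760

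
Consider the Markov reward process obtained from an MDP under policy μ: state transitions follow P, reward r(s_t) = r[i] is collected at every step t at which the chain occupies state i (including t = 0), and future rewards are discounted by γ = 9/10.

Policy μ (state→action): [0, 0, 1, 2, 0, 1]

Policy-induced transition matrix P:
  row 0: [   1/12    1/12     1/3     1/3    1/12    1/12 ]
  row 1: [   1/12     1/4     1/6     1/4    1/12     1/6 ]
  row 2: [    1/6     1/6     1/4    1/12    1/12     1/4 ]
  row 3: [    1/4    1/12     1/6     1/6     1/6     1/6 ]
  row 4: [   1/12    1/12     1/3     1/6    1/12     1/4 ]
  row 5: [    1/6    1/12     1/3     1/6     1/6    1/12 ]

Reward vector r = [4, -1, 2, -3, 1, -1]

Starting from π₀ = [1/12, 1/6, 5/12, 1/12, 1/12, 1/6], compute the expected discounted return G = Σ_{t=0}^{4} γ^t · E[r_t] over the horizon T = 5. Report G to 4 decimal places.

G = 1.8665

t=0: π = [0.0833, 0.1667, 0.4167, 0.0833, 0.0833, 0.1667], E[r] = 0.6667, γ^t·E[r] = 0.666667, running G = 0.666667
t=1: π = [0.1458, 0.1458, 0.2569, 0.1597, 0.1042, 0.1875], E[r] = 0.3889, γ^t·E[r] = 0.350000, running G = 1.016667
t=2: π = [0.1470, 0.1291, 0.2610, 0.1817, 0.1123, 0.1690], E[r] = 0.3791, γ^t·E[r] = 0.307031, running G = 1.323698
t=3: π = [0.1495, 0.1266, 0.2598, 0.1802, 0.1126, 0.1714], E[r] = 0.3914, γ^t·E[r] = 0.285328, running G = 1.609026
t=4: π = [0.1493, 0.1261, 0.2606, 0.1805, 0.1126, 0.1710], E[r] = 0.3925, γ^t·E[r] = 0.257505, running G = 1.866531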